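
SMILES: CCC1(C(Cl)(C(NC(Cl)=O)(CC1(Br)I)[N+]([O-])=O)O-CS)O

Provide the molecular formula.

C9H12BrCl2IN2O5S

Heavy atoms from the SMILES: 1 Br, 9 C, 2 Cl, 1 I, 2 N, 5 O, 1 S.
Implicit hydrogens by atom environment:
  5 × C: no H
  3 × C: 2 H each → 6
  3 × O: no H
  2 × Cl: no H
  1 × Br: no H
  1 × C: 3 H
  1 × I: no H
  1 × N: 1 H
  1 × N (charge +1): no H
  1 × O: 1 H
  1 × O (charge -1): no H
  1 × S: 1 H
  Total hydrogens = 12.
Molecular formula: C9H12BrCl2IN2O5S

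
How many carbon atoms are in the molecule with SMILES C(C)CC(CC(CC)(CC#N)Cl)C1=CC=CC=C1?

The symbol for carbon appears 16 times in the SMILES. (Cl is a single chlorine, not C + l.)

16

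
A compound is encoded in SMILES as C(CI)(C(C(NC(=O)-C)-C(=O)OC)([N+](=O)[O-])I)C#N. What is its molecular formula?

C9H11I2N3O5

Heavy atoms from the SMILES: 9 C, 2 I, 3 N, 5 O.
Implicit hydrogens by atom environment:
  4 × C: no H
  4 × O: no H
  2 × C: 3 H each → 6
  2 × C: 1 H each → 2
  2 × I: no H
  1 × C: 2 H
  1 × N: 1 H
  1 × N (charge +1): no H
  1 × N: no H
  1 × O (charge -1): no H
  Total hydrogens = 11.
Molecular formula: C9H11I2N3O5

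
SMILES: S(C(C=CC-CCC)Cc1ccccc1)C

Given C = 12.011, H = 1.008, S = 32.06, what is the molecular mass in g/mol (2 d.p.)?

Molecular formula: C15H22S.
M = 15×12.011 + 22×1.008 + 1×32.06 = 234.40 g/mol.

234.40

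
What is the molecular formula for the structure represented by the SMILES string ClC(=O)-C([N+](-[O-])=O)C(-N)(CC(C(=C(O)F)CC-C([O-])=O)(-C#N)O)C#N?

Heavy atoms from the SMILES: 12 C, 1 Cl, 1 F, 4 N, 7 O.
Implicit hydrogens by atom environment:
  8 × C: no H
  3 × C: 2 H each → 6
  3 × O: no H
  2 × N: no H
  2 × O: 1 H each → 2
  2 × O (charge -1): no H
  1 × C: 1 H
  1 × Cl: no H
  1 × F: no H
  1 × N: 2 H
  1 × N (charge +1): no H
  Total hydrogens = 11.
Net charge -1.
Molecular formula: C12H11ClFN4O7-

C12H11ClFN4O7-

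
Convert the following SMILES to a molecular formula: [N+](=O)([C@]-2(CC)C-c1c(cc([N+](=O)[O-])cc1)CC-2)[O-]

C12H14N2O4

Heavy atoms from the SMILES: 12 C, 2 N, 4 O.
Implicit hydrogens by atom environment:
  4 × C: 2 H each → 8
  3 × C (aromatic): 1 H each → 3
  3 × C (aromatic): no H
  2 × N (charge +1): no H
  2 × O: no H
  2 × O (charge -1): no H
  1 × C: 3 H
  1 × C: no H
  Total hydrogens = 14.
Molecular formula: C12H14N2O4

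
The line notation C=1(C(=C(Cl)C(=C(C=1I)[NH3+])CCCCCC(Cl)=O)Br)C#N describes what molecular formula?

C13H13BrCl2IN2O+

Heavy atoms from the SMILES: 1 Br, 13 C, 2 Cl, 1 I, 2 N, 1 O.
Implicit hydrogens by atom environment:
  6 × C (aromatic): no H
  5 × C: 2 H each → 10
  2 × C: no H
  2 × Cl: no H
  1 × Br: no H
  1 × I: no H
  1 × N (charge +1): 3 H
  1 × N: no H
  1 × O: no H
  Total hydrogens = 13.
Net charge +1.
Molecular formula: C13H13BrCl2IN2O+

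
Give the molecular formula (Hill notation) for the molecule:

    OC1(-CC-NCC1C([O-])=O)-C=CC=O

Heavy atoms from the SMILES: 9 C, 1 N, 4 O.
Implicit hydrogens by atom environment:
  4 × C: 1 H each → 4
  3 × C: 2 H each → 6
  2 × C: no H
  2 × O: no H
  1 × N: 1 H
  1 × O: 1 H
  1 × O (charge -1): no H
  Total hydrogens = 12.
Net charge -1.
Molecular formula: C9H12NO4-

C9H12NO4-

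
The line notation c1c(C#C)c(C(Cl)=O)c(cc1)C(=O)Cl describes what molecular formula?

Heavy atoms from the SMILES: 10 C, 2 Cl, 2 O.
Implicit hydrogens by atom environment:
  3 × C (aromatic): 1 H each → 3
  3 × C (aromatic): no H
  3 × C: no H
  2 × Cl: no H
  2 × O: no H
  1 × C: 1 H
  Total hydrogens = 4.
Molecular formula: C10H4Cl2O2

C10H4Cl2O2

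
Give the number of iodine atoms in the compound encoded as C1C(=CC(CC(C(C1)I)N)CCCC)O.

The symbol for iodine appears 1 time in the SMILES.

1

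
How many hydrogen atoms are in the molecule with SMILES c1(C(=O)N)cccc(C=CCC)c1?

13

Hydrogens are implicit in SMILES; fill each atom to its normal valence:
  4 × C (aromatic): 1 H each → 4
  2 × C: 1 H each → 2
  2 × C (aromatic): no H
  1 × C: 3 H
  1 × C: 2 H
  1 × C: no H
  1 × N: 2 H
  1 × O: no H
  Total hydrogens = 13.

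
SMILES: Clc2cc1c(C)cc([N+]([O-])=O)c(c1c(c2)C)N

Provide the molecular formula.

Heavy atoms from the SMILES: 12 C, 1 Cl, 2 N, 2 O.
Implicit hydrogens by atom environment:
  7 × C (aromatic): no H
  3 × C (aromatic): 1 H each → 3
  2 × C: 3 H each → 6
  1 × Cl: no H
  1 × N: 2 H
  1 × N (charge +1): no H
  1 × O: no H
  1 × O (charge -1): no H
  Total hydrogens = 11.
Molecular formula: C12H11ClN2O2

C12H11ClN2O2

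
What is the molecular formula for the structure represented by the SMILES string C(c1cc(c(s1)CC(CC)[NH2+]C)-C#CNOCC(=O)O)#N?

Heavy atoms from the SMILES: 14 C, 3 N, 3 O, 1 S.
Implicit hydrogens by atom environment:
  4 × C: no H
  3 × C: 2 H each → 6
  3 × C (aromatic): no H
  2 × C: 3 H each → 6
  2 × O: no H
  1 × C (aromatic): 1 H
  1 × C: 1 H
  1 × N (charge +1): 2 H
  1 × N: 1 H
  1 × N: no H
  1 × O: 1 H
  1 × S (aromatic): no H
  Total hydrogens = 18.
Net charge +1.
Molecular formula: C14H18N3O3S+

C14H18N3O3S+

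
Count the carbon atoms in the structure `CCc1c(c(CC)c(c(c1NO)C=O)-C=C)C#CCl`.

The symbol for carbon appears 15 times in the SMILES. Lowercase c denotes aromatic carbon and counts toward C.

15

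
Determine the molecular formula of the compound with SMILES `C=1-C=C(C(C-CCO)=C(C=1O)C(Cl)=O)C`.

C11H13ClO3

Heavy atoms from the SMILES: 11 C, 1 Cl, 3 O.
Implicit hydrogens by atom environment:
  4 × C (aromatic): no H
  3 × C: 2 H each → 6
  2 × C (aromatic): 1 H each → 2
  2 × O: 1 H each → 2
  1 × C: 3 H
  1 × C: no H
  1 × Cl: no H
  1 × O: no H
  Total hydrogens = 13.
Molecular formula: C11H13ClO3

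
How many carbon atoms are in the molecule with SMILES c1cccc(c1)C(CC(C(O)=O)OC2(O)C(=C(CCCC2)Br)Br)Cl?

17

The symbol for carbon appears 17 times in the SMILES. Lowercase c denotes aromatic carbon and counts toward C.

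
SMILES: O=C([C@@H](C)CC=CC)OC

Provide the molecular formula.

Heavy atoms from the SMILES: 8 C, 2 O.
Implicit hydrogens by atom environment:
  3 × C: 3 H each → 9
  3 × C: 1 H each → 3
  2 × O: no H
  1 × C: 2 H
  1 × C: no H
  Total hydrogens = 14.
Molecular formula: C8H14O2

C8H14O2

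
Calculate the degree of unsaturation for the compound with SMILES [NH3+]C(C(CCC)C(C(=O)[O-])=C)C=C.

Molecular formula from the SMILES: C10H17NO2.
DoU = (2C + 2 + N − H − X)/2 = (2·10 + 2 + 1 − 17 − 0)/2 = 6/2 = 3.
(Structurally: 0 ring(s) + 3 π bond(s) = 3.)

3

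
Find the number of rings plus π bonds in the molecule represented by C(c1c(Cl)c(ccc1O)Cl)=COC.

Molecular formula from the SMILES: C9H8Cl2O2.
DoU = (2C + 2 + N − H − X)/2 = (2·9 + 2 + 0 − 8 − 2)/2 = 10/2 = 5.
(Structurally: 1 ring(s) + 4 π bond(s) = 5.)

5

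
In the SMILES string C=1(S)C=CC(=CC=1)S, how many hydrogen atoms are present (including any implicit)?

6

Hydrogens are implicit in SMILES; fill each atom to its normal valence:
  4 × C (aromatic): 1 H each → 4
  2 × C (aromatic): no H
  2 × S: 1 H each → 2
  Total hydrogens = 6.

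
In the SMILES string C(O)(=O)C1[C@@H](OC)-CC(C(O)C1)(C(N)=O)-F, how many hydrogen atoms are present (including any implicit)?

14

Hydrogens are implicit in SMILES; fill each atom to its normal valence:
  3 × C: 1 H each → 3
  3 × C: no H
  3 × O: no H
  2 × C: 2 H each → 4
  2 × O: 1 H each → 2
  1 × C: 3 H
  1 × F: no H
  1 × N: 2 H
  Total hydrogens = 14.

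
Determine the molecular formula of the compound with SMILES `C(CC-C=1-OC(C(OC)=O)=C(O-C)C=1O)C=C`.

Heavy atoms from the SMILES: 12 C, 5 O.
Implicit hydrogens by atom environment:
  4 × C: 2 H each → 8
  4 × C (aromatic): no H
  3 × O: no H
  2 × C: 3 H each → 6
  1 × C: 1 H
  1 × C: no H
  1 × O: 1 H
  1 × O (aromatic): no H
  Total hydrogens = 16.
Molecular formula: C12H16O5

C12H16O5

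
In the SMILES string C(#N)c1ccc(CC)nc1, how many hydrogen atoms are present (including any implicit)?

Hydrogens are implicit in SMILES; fill each atom to its normal valence:
  3 × C (aromatic): 1 H each → 3
  2 × C (aromatic): no H
  1 × C: 3 H
  1 × C: 2 H
  1 × C: no H
  1 × N (aromatic): no H
  1 × N: no H
  Total hydrogens = 8.

8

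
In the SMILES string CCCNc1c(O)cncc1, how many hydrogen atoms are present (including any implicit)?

Hydrogens are implicit in SMILES; fill each atom to its normal valence:
  3 × C (aromatic): 1 H each → 3
  2 × C: 2 H each → 4
  2 × C (aromatic): no H
  1 × C: 3 H
  1 × N: 1 H
  1 × N (aromatic): no H
  1 × O: 1 H
  Total hydrogens = 12.

12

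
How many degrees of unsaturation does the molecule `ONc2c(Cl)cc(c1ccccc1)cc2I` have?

8

Molecular formula from the SMILES: C12H9ClINO.
DoU = (2C + 2 + N − H − X)/2 = (2·12 + 2 + 1 − 9 − 2)/2 = 16/2 = 8.
(Structurally: 2 ring(s) + 6 π bond(s) = 8.)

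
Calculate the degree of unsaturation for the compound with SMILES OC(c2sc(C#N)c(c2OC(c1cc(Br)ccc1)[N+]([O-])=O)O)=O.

Molecular formula from the SMILES: C13H7BrN2O6S.
DoU = (2C + 2 + N − H − X)/2 = (2·13 + 2 + 2 − 7 − 1)/2 = 22/2 = 11.
(Structurally: 2 ring(s) + 9 π bond(s) = 11.)

11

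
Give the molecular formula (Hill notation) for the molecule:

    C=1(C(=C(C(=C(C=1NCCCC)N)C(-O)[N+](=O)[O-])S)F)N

C11H17FN4O3S

Heavy atoms from the SMILES: 11 C, 1 F, 4 N, 3 O, 1 S.
Implicit hydrogens by atom environment:
  6 × C (aromatic): no H
  3 × C: 2 H each → 6
  2 × N: 2 H each → 4
  1 × C: 3 H
  1 × C: 1 H
  1 × F: no H
  1 × N: 1 H
  1 × N (charge +1): no H
  1 × O: 1 H
  1 × O: no H
  1 × O (charge -1): no H
  1 × S: 1 H
  Total hydrogens = 17.
Molecular formula: C11H17FN4O3S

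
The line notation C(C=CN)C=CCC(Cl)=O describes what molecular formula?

C7H10ClNO

Heavy atoms from the SMILES: 7 C, 1 Cl, 1 N, 1 O.
Implicit hydrogens by atom environment:
  4 × C: 1 H each → 4
  2 × C: 2 H each → 4
  1 × C: no H
  1 × Cl: no H
  1 × N: 2 H
  1 × O: no H
  Total hydrogens = 10.
Molecular formula: C7H10ClNO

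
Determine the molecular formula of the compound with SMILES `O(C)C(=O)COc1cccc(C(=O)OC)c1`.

C11H12O5

Heavy atoms from the SMILES: 11 C, 5 O.
Implicit hydrogens by atom environment:
  5 × O: no H
  4 × C (aromatic): 1 H each → 4
  2 × C: 3 H each → 6
  2 × C (aromatic): no H
  2 × C: no H
  1 × C: 2 H
  Total hydrogens = 12.
Molecular formula: C11H12O5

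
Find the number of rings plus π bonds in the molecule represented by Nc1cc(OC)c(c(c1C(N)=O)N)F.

5

Molecular formula from the SMILES: C8H10FN3O2.
DoU = (2C + 2 + N − H − X)/2 = (2·8 + 2 + 3 − 10 − 1)/2 = 10/2 = 5.
(Structurally: 1 ring(s) + 4 π bond(s) = 5.)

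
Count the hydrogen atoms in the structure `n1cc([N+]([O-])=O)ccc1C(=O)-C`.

Hydrogens are implicit in SMILES; fill each atom to its normal valence:
  3 × C (aromatic): 1 H each → 3
  2 × C (aromatic): no H
  2 × O: no H
  1 × C: 3 H
  1 × C: no H
  1 × N (aromatic): no H
  1 × N (charge +1): no H
  1 × O (charge -1): no H
  Total hydrogens = 6.

6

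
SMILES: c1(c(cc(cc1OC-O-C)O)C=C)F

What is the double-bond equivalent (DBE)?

Molecular formula from the SMILES: C10H11FO3.
DoU = (2C + 2 + N − H − X)/2 = (2·10 + 2 + 0 − 11 − 1)/2 = 10/2 = 5.
(Structurally: 1 ring(s) + 4 π bond(s) = 5.)

5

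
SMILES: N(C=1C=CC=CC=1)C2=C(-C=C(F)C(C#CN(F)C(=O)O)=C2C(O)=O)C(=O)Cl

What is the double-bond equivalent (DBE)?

13

Molecular formula from the SMILES: C17H9ClF2N2O5.
DoU = (2C + 2 + N − H − X)/2 = (2·17 + 2 + 2 − 9 − 3)/2 = 26/2 = 13.
(Structurally: 2 ring(s) + 11 π bond(s) = 13.)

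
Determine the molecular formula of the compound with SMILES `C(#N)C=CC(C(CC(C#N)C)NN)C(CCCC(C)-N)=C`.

Heavy atoms from the SMILES: 16 C, 5 N.
Implicit hydrogens by atom environment:
  6 × C: 1 H each → 6
  5 × C: 2 H each → 10
  3 × C: no H
  2 × C: 3 H each → 6
  2 × N: 2 H each → 4
  2 × N: no H
  1 × N: 1 H
  Total hydrogens = 27.
Molecular formula: C16H27N5

C16H27N5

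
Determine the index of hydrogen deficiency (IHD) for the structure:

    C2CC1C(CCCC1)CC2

Molecular formula from the SMILES: C10H18.
DoU = (2C + 2 + N − H − X)/2 = (2·10 + 2 + 0 − 18 − 0)/2 = 4/2 = 2.
(Structurally: 2 ring(s) + 0 π bond(s) = 2.)

2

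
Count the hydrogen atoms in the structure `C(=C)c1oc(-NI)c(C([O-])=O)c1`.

5

Hydrogens are implicit in SMILES; fill each atom to its normal valence:
  3 × C (aromatic): no H
  1 × C: 2 H
  1 × C (aromatic): 1 H
  1 × C: 1 H
  1 × C: no H
  1 × I: no H
  1 × N: 1 H
  1 × O (aromatic): no H
  1 × O: no H
  1 × O (charge -1): no H
  Total hydrogens = 5.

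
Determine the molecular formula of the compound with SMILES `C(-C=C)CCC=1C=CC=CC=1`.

C11H14

Heavy atoms from the SMILES: 11 C.
Implicit hydrogens by atom environment:
  5 × C (aromatic): 1 H each → 5
  4 × C: 2 H each → 8
  1 × C: 1 H
  1 × C (aromatic): no H
  Total hydrogens = 14.
Molecular formula: C11H14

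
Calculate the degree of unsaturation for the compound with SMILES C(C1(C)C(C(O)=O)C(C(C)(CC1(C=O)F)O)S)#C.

Molecular formula from the SMILES: C12H15FO4S.
DoU = (2C + 2 + N − H − X)/2 = (2·12 + 2 + 0 − 15 − 1)/2 = 10/2 = 5.
(Structurally: 1 ring(s) + 4 π bond(s) = 5.)

5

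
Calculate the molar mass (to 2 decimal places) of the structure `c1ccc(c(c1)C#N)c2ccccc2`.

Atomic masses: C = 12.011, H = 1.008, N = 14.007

179.22

Molecular formula: C13H9N.
M = 13×12.011 + 9×1.008 + 1×14.007 = 179.22 g/mol.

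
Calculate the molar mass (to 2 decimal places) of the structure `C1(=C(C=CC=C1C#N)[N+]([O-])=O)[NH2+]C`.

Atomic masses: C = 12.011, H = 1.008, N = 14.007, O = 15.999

Molecular formula: C8H8N3O2+.
M = 8×12.011 + 8×1.008 + 3×14.007 + 2×15.999 = 178.17 g/mol.

178.17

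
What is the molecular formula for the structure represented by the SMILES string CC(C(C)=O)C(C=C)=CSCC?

Heavy atoms from the SMILES: 10 C, 1 O, 1 S.
Implicit hydrogens by atom environment:
  3 × C: 3 H each → 9
  3 × C: 1 H each → 3
  2 × C: 2 H each → 4
  2 × C: no H
  1 × O: no H
  1 × S: no H
  Total hydrogens = 16.
Molecular formula: C10H16OS

C10H16OS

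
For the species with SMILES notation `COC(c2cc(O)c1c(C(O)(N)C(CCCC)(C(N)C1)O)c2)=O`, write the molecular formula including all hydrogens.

Heavy atoms from the SMILES: 16 C, 2 N, 5 O.
Implicit hydrogens by atom environment:
  4 × C: 2 H each → 8
  4 × C (aromatic): no H
  3 × C: no H
  3 × O: 1 H each → 3
  2 × C: 3 H each → 6
  2 × C (aromatic): 1 H each → 2
  2 × N: 2 H each → 4
  2 × O: no H
  1 × C: 1 H
  Total hydrogens = 24.
Molecular formula: C16H24N2O5

C16H24N2O5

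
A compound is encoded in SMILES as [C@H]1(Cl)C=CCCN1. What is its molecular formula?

C5H8ClN

Heavy atoms from the SMILES: 5 C, 1 Cl, 1 N.
Implicit hydrogens by atom environment:
  3 × C: 1 H each → 3
  2 × C: 2 H each → 4
  1 × Cl: no H
  1 × N: 1 H
  Total hydrogens = 8.
Molecular formula: C5H8ClN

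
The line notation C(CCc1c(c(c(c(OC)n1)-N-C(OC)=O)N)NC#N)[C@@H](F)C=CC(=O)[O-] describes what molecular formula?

C16H19FN5O5-

Heavy atoms from the SMILES: 16 C, 1 F, 5 N, 5 O.
Implicit hydrogens by atom environment:
  5 × C (aromatic): no H
  4 × O: no H
  3 × C: 2 H each → 6
  3 × C: 1 H each → 3
  3 × C: no H
  2 × C: 3 H each → 6
  2 × N: 1 H each → 2
  1 × F: no H
  1 × N: 2 H
  1 × N (aromatic): no H
  1 × N: no H
  1 × O (charge -1): no H
  Total hydrogens = 19.
Net charge -1.
Molecular formula: C16H19FN5O5-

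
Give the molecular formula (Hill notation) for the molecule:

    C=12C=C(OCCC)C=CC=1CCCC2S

C13H18OS

Heavy atoms from the SMILES: 13 C, 1 O, 1 S.
Implicit hydrogens by atom environment:
  5 × C: 2 H each → 10
  3 × C (aromatic): 1 H each → 3
  3 × C (aromatic): no H
  1 × C: 3 H
  1 × C: 1 H
  1 × O: no H
  1 × S: 1 H
  Total hydrogens = 18.
Molecular formula: C13H18OS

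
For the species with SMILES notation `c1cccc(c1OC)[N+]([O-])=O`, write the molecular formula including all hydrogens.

Heavy atoms from the SMILES: 7 C, 1 N, 3 O.
Implicit hydrogens by atom environment:
  4 × C (aromatic): 1 H each → 4
  2 × C (aromatic): no H
  2 × O: no H
  1 × C: 3 H
  1 × N (charge +1): no H
  1 × O (charge -1): no H
  Total hydrogens = 7.
Molecular formula: C7H7NO3

C7H7NO3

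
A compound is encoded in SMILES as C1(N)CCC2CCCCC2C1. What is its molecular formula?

C10H19N

Heavy atoms from the SMILES: 10 C, 1 N.
Implicit hydrogens by atom environment:
  7 × C: 2 H each → 14
  3 × C: 1 H each → 3
  1 × N: 2 H
  Total hydrogens = 19.
Molecular formula: C10H19N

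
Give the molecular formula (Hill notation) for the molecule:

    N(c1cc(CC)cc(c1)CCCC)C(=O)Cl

Heavy atoms from the SMILES: 13 C, 1 Cl, 1 N, 1 O.
Implicit hydrogens by atom environment:
  4 × C: 2 H each → 8
  3 × C (aromatic): 1 H each → 3
  3 × C (aromatic): no H
  2 × C: 3 H each → 6
  1 × C: no H
  1 × Cl: no H
  1 × N: 1 H
  1 × O: no H
  Total hydrogens = 18.
Molecular formula: C13H18ClNO

C13H18ClNO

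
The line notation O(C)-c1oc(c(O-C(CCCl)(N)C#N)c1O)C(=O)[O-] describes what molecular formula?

C10H10ClN2O6-

Heavy atoms from the SMILES: 10 C, 1 Cl, 2 N, 6 O.
Implicit hydrogens by atom environment:
  4 × C (aromatic): no H
  3 × C: no H
  3 × O: no H
  2 × C: 2 H each → 4
  1 × C: 3 H
  1 × Cl: no H
  1 × N: 2 H
  1 × N: no H
  1 × O: 1 H
  1 × O (aromatic): no H
  1 × O (charge -1): no H
  Total hydrogens = 10.
Net charge -1.
Molecular formula: C10H10ClN2O6-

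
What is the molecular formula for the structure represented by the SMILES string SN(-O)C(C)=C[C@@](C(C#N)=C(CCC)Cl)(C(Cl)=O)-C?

C12H16Cl2N2O2S

Heavy atoms from the SMILES: 12 C, 2 Cl, 2 N, 2 O, 1 S.
Implicit hydrogens by atom environment:
  6 × C: no H
  3 × C: 3 H each → 9
  2 × C: 2 H each → 4
  2 × Cl: no H
  2 × N: no H
  1 × C: 1 H
  1 × O: 1 H
  1 × O: no H
  1 × S: 1 H
  Total hydrogens = 16.
Molecular formula: C12H16Cl2N2O2S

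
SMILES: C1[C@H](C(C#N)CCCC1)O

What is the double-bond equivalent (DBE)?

Molecular formula from the SMILES: C8H13NO.
DoU = (2C + 2 + N − H − X)/2 = (2·8 + 2 + 1 − 13 − 0)/2 = 6/2 = 3.
(Structurally: 1 ring(s) + 2 π bond(s) = 3.)

3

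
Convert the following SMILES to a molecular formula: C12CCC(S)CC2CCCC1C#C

Heavy atoms from the SMILES: 12 C, 1 S.
Implicit hydrogens by atom environment:
  6 × C: 2 H each → 12
  5 × C: 1 H each → 5
  1 × C: no H
  1 × S: 1 H
  Total hydrogens = 18.
Molecular formula: C12H18S

C12H18S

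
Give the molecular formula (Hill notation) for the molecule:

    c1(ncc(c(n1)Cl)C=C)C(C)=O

Heavy atoms from the SMILES: 8 C, 1 Cl, 2 N, 1 O.
Implicit hydrogens by atom environment:
  3 × C (aromatic): no H
  2 × N (aromatic): no H
  1 × C: 3 H
  1 × C: 2 H
  1 × C (aromatic): 1 H
  1 × C: 1 H
  1 × C: no H
  1 × Cl: no H
  1 × O: no H
  Total hydrogens = 7.
Molecular formula: C8H7ClN2O

C8H7ClN2O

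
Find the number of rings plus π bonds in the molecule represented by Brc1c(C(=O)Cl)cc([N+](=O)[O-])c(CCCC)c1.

Molecular formula from the SMILES: C11H11BrClNO3.
DoU = (2C + 2 + N − H − X)/2 = (2·11 + 2 + 1 − 11 − 2)/2 = 12/2 = 6.
(Structurally: 1 ring(s) + 5 π bond(s) = 6.)

6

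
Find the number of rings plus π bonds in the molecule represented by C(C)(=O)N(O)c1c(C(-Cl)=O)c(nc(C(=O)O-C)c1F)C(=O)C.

8

Molecular formula from the SMILES: C12H10ClFN2O6.
DoU = (2C + 2 + N − H − X)/2 = (2·12 + 2 + 2 − 10 − 2)/2 = 16/2 = 8.
(Structurally: 1 ring(s) + 7 π bond(s) = 8.)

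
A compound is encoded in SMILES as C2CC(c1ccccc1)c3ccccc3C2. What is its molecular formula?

Heavy atoms from the SMILES: 16 C.
Implicit hydrogens by atom environment:
  9 × C (aromatic): 1 H each → 9
  3 × C: 2 H each → 6
  3 × C (aromatic): no H
  1 × C: 1 H
  Total hydrogens = 16.
Molecular formula: C16H16

C16H16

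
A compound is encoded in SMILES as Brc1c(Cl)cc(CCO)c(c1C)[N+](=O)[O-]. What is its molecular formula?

Heavy atoms from the SMILES: 1 Br, 9 C, 1 Cl, 1 N, 3 O.
Implicit hydrogens by atom environment:
  5 × C (aromatic): no H
  2 × C: 2 H each → 4
  1 × Br: no H
  1 × C: 3 H
  1 × C (aromatic): 1 H
  1 × Cl: no H
  1 × N (charge +1): no H
  1 × O: 1 H
  1 × O: no H
  1 × O (charge -1): no H
  Total hydrogens = 9.
Molecular formula: C9H9BrClNO3

C9H9BrClNO3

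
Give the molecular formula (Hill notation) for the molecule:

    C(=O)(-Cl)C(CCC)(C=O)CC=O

Heavy atoms from the SMILES: 8 C, 1 Cl, 3 O.
Implicit hydrogens by atom environment:
  3 × C: 2 H each → 6
  3 × O: no H
  2 × C: 1 H each → 2
  2 × C: no H
  1 × C: 3 H
  1 × Cl: no H
  Total hydrogens = 11.
Molecular formula: C8H11ClO3

C8H11ClO3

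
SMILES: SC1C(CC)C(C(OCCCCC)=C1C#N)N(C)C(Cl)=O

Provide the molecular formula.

C15H23ClN2O2S

Heavy atoms from the SMILES: 15 C, 1 Cl, 2 N, 2 O, 1 S.
Implicit hydrogens by atom environment:
  5 × C: 2 H each → 10
  4 × C: no H
  3 × C: 3 H each → 9
  3 × C: 1 H each → 3
  2 × N: no H
  2 × O: no H
  1 × Cl: no H
  1 × S: 1 H
  Total hydrogens = 23.
Molecular formula: C15H23ClN2O2S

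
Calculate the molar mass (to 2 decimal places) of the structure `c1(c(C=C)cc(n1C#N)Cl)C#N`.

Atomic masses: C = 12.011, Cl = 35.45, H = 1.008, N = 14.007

177.59

Molecular formula: C8H4ClN3.
M = 8×12.011 + 1×35.45 + 4×1.008 + 3×14.007 = 177.59 g/mol.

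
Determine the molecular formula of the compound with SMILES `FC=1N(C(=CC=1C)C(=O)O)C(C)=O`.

Heavy atoms from the SMILES: 8 C, 1 F, 1 N, 3 O.
Implicit hydrogens by atom environment:
  3 × C (aromatic): no H
  2 × C: 3 H each → 6
  2 × C: no H
  2 × O: no H
  1 × C (aromatic): 1 H
  1 × F: no H
  1 × N (aromatic): no H
  1 × O: 1 H
  Total hydrogens = 8.
Molecular formula: C8H8FNO3

C8H8FNO3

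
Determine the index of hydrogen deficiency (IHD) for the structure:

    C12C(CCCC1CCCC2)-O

Molecular formula from the SMILES: C10H18O.
DoU = (2C + 2 + N − H − X)/2 = (2·10 + 2 + 0 − 18 − 0)/2 = 4/2 = 2.
(Structurally: 2 ring(s) + 0 π bond(s) = 2.)

2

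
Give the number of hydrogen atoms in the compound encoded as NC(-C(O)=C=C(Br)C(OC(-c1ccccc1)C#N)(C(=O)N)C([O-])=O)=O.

Hydrogens are implicit in SMILES; fill each atom to its normal valence:
  8 × C: no H
  5 × C (aromatic): 1 H each → 5
  4 × O: no H
  2 × N: 2 H each → 4
  1 × Br: no H
  1 × C: 1 H
  1 × C (aromatic): no H
  1 × N: no H
  1 × O: 1 H
  1 × O (charge -1): no H
  Total hydrogens = 11.

11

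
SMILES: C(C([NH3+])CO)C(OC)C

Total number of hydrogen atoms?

16

Hydrogens are implicit in SMILES; fill each atom to its normal valence:
  2 × C: 3 H each → 6
  2 × C: 2 H each → 4
  2 × C: 1 H each → 2
  1 × N (charge +1): 3 H
  1 × O: 1 H
  1 × O: no H
  Total hydrogens = 16.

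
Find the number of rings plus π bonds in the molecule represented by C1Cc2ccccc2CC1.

Molecular formula from the SMILES: C10H12.
DoU = (2C + 2 + N − H − X)/2 = (2·10 + 2 + 0 − 12 − 0)/2 = 10/2 = 5.
(Structurally: 2 ring(s) + 3 π bond(s) = 5.)

5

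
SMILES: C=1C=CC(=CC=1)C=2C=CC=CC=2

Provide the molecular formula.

C12H10

Heavy atoms from the SMILES: 12 C.
Implicit hydrogens by atom environment:
  10 × C (aromatic): 1 H each → 10
  2 × C (aromatic): no H
  Total hydrogens = 10.
Molecular formula: C12H10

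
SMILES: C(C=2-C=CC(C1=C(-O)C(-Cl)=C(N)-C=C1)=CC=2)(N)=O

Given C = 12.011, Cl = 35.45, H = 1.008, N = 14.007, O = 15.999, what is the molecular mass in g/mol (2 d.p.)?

Molecular formula: C13H11ClN2O2.
M = 13×12.011 + 1×35.45 + 11×1.008 + 2×14.007 + 2×15.999 = 262.69 g/mol.

262.69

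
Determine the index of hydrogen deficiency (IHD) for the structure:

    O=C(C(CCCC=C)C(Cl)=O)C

3

Molecular formula from the SMILES: C9H13ClO2.
DoU = (2C + 2 + N − H − X)/2 = (2·9 + 2 + 0 − 13 − 1)/2 = 6/2 = 3.
(Structurally: 0 ring(s) + 3 π bond(s) = 3.)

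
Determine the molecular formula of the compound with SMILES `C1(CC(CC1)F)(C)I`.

Heavy atoms from the SMILES: 6 C, 1 F, 1 I.
Implicit hydrogens by atom environment:
  3 × C: 2 H each → 6
  1 × C: 3 H
  1 × C: 1 H
  1 × C: no H
  1 × F: no H
  1 × I: no H
  Total hydrogens = 10.
Molecular formula: C6H10FI

C6H10FI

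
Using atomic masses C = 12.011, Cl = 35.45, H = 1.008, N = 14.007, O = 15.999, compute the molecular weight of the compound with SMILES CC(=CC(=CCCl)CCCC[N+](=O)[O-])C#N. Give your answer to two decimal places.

Molecular formula: C11H15ClN2O2.
M = 11×12.011 + 1×35.45 + 15×1.008 + 2×14.007 + 2×15.999 = 242.70 g/mol.

242.70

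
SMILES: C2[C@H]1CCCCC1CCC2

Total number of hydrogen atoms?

Hydrogens are implicit in SMILES; fill each atom to its normal valence:
  8 × C: 2 H each → 16
  2 × C: 1 H each → 2
  Total hydrogens = 18.

18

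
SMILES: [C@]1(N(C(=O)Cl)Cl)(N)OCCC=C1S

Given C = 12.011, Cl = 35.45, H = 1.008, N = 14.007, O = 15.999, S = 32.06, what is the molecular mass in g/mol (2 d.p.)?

243.10

Molecular formula: C6H8Cl2N2O2S.
M = 6×12.011 + 2×35.45 + 8×1.008 + 2×14.007 + 2×15.999 + 1×32.06 = 243.10 g/mol.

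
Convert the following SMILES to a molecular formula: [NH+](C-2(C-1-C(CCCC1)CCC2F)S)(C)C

Heavy atoms from the SMILES: 12 C, 1 F, 1 N, 1 S.
Implicit hydrogens by atom environment:
  6 × C: 2 H each → 12
  3 × C: 1 H each → 3
  2 × C: 3 H each → 6
  1 × C: no H
  1 × F: no H
  1 × N (charge +1): 1 H
  1 × S: 1 H
  Total hydrogens = 23.
Net charge +1.
Molecular formula: C12H23FNS+

C12H23FNS+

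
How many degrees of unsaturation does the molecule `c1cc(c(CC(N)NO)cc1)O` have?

4

Molecular formula from the SMILES: C8H12N2O2.
DoU = (2C + 2 + N − H − X)/2 = (2·8 + 2 + 2 − 12 − 0)/2 = 8/2 = 4.
(Structurally: 1 ring(s) + 3 π bond(s) = 4.)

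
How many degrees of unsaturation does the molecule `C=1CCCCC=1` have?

2

Molecular formula from the SMILES: C6H10.
DoU = (2C + 2 + N − H − X)/2 = (2·6 + 2 + 0 − 10 − 0)/2 = 4/2 = 2.
(Structurally: 1 ring(s) + 1 π bond(s) = 2.)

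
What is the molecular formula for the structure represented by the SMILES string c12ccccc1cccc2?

Heavy atoms from the SMILES: 10 C.
Implicit hydrogens by atom environment:
  8 × C (aromatic): 1 H each → 8
  2 × C (aromatic): no H
  Total hydrogens = 8.
Molecular formula: C10H8

C10H8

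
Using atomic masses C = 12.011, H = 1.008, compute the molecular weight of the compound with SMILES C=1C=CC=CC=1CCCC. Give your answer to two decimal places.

Molecular formula: C10H14.
M = 10×12.011 + 14×1.008 = 134.22 g/mol.

134.22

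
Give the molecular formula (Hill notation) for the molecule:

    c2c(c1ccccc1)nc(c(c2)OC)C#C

C14H11NO

Heavy atoms from the SMILES: 14 C, 1 N, 1 O.
Implicit hydrogens by atom environment:
  7 × C (aromatic): 1 H each → 7
  4 × C (aromatic): no H
  1 × C: 3 H
  1 × C: 1 H
  1 × C: no H
  1 × N (aromatic): no H
  1 × O: no H
  Total hydrogens = 11.
Molecular formula: C14H11NO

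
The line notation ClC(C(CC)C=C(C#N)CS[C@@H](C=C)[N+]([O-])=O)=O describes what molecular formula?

Heavy atoms from the SMILES: 11 C, 1 Cl, 2 N, 3 O, 1 S.
Implicit hydrogens by atom environment:
  4 × C: 1 H each → 4
  3 × C: 2 H each → 6
  3 × C: no H
  2 × O: no H
  1 × C: 3 H
  1 × Cl: no H
  1 × N: no H
  1 × N (charge +1): no H
  1 × O (charge -1): no H
  1 × S: no H
  Total hydrogens = 13.
Molecular formula: C11H13ClN2O3S

C11H13ClN2O3S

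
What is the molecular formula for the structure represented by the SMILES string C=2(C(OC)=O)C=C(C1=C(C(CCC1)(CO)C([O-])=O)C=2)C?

C15H17O5-

Heavy atoms from the SMILES: 15 C, 5 O.
Implicit hydrogens by atom environment:
  4 × C: 2 H each → 8
  4 × C (aromatic): no H
  3 × C: no H
  3 × O: no H
  2 × C: 3 H each → 6
  2 × C (aromatic): 1 H each → 2
  1 × O: 1 H
  1 × O (charge -1): no H
  Total hydrogens = 17.
Net charge -1.
Molecular formula: C15H17O5-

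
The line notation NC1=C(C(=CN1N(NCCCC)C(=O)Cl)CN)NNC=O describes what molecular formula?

Heavy atoms from the SMILES: 11 C, 1 Cl, 7 N, 2 O.
Implicit hydrogens by atom environment:
  4 × C: 2 H each → 8
  3 × C (aromatic): no H
  3 × N: 1 H each → 3
  2 × N: 2 H each → 4
  2 × O: no H
  1 × C: 3 H
  1 × C (aromatic): 1 H
  1 × C: 1 H
  1 × C: no H
  1 × Cl: no H
  1 × N (aromatic): no H
  1 × N: no H
  Total hydrogens = 20.
Molecular formula: C11H20ClN7O2

C11H20ClN7O2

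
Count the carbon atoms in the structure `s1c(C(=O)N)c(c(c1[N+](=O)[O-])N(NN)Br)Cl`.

The symbol for carbon appears 5 times in the SMILES. Lowercase c denotes aromatic carbon and counts toward C.

5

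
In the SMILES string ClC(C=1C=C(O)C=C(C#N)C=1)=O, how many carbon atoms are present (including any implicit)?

The symbol for carbon appears 8 times in the SMILES. (Cl is a single chlorine, not C + l.)

8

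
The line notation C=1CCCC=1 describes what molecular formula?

Heavy atoms from the SMILES: 5 C.
Implicit hydrogens by atom environment:
  3 × C: 2 H each → 6
  2 × C: 1 H each → 2
  Total hydrogens = 8.
Molecular formula: C5H8

C5H8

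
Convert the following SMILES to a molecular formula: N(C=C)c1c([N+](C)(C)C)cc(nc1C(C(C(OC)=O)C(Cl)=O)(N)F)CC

Heavy atoms from the SMILES: 17 C, 1 Cl, 1 F, 4 N, 3 O.
Implicit hydrogens by atom environment:
  5 × C: 3 H each → 15
  4 × C (aromatic): no H
  3 × C: no H
  3 × O: no H
  2 × C: 2 H each → 4
  2 × C: 1 H each → 2
  1 × C (aromatic): 1 H
  1 × Cl: no H
  1 × F: no H
  1 × N: 2 H
  1 × N: 1 H
  1 × N (aromatic): no H
  1 × N (charge +1): no H
  Total hydrogens = 25.
Net charge +1.
Molecular formula: C17H25ClFN4O3+

C17H25ClFN4O3+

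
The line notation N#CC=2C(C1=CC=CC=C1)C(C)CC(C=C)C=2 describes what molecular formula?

Heavy atoms from the SMILES: 16 C, 1 N.
Implicit hydrogens by atom environment:
  5 × C: 1 H each → 5
  5 × C (aromatic): 1 H each → 5
  2 × C: 2 H each → 4
  2 × C: no H
  1 × C: 3 H
  1 × C (aromatic): no H
  1 × N: no H
  Total hydrogens = 17.
Molecular formula: C16H17N

C16H17N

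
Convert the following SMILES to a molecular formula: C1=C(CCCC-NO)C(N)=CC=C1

Heavy atoms from the SMILES: 10 C, 2 N, 1 O.
Implicit hydrogens by atom environment:
  4 × C: 2 H each → 8
  4 × C (aromatic): 1 H each → 4
  2 × C (aromatic): no H
  1 × N: 2 H
  1 × N: 1 H
  1 × O: 1 H
  Total hydrogens = 16.
Molecular formula: C10H16N2O

C10H16N2O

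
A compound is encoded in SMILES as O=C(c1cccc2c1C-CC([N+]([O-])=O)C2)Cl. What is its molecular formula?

C11H10ClNO3

Heavy atoms from the SMILES: 11 C, 1 Cl, 1 N, 3 O.
Implicit hydrogens by atom environment:
  3 × C: 2 H each → 6
  3 × C (aromatic): 1 H each → 3
  3 × C (aromatic): no H
  2 × O: no H
  1 × C: 1 H
  1 × C: no H
  1 × Cl: no H
  1 × N (charge +1): no H
  1 × O (charge -1): no H
  Total hydrogens = 10.
Molecular formula: C11H10ClNO3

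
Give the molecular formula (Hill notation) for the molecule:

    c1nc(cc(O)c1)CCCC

Heavy atoms from the SMILES: 9 C, 1 N, 1 O.
Implicit hydrogens by atom environment:
  3 × C: 2 H each → 6
  3 × C (aromatic): 1 H each → 3
  2 × C (aromatic): no H
  1 × C: 3 H
  1 × N (aromatic): no H
  1 × O: 1 H
  Total hydrogens = 13.
Molecular formula: C9H13NO

C9H13NO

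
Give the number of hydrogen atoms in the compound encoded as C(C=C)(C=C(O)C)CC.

14

Hydrogens are implicit in SMILES; fill each atom to its normal valence:
  3 × C: 1 H each → 3
  2 × C: 3 H each → 6
  2 × C: 2 H each → 4
  1 × C: no H
  1 × O: 1 H
  Total hydrogens = 14.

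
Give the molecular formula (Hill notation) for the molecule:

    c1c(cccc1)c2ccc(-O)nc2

C11H9NO

Heavy atoms from the SMILES: 11 C, 1 N, 1 O.
Implicit hydrogens by atom environment:
  8 × C (aromatic): 1 H each → 8
  3 × C (aromatic): no H
  1 × N (aromatic): no H
  1 × O: 1 H
  Total hydrogens = 9.
Molecular formula: C11H9NO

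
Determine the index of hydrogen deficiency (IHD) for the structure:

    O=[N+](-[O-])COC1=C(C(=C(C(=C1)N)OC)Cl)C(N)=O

6

Molecular formula from the SMILES: C9H10ClN3O5.
DoU = (2C + 2 + N − H − X)/2 = (2·9 + 2 + 3 − 10 − 1)/2 = 12/2 = 6.
(Structurally: 1 ring(s) + 5 π bond(s) = 6.)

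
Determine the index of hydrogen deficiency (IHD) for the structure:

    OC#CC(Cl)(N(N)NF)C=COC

3

Molecular formula from the SMILES: C6H9ClFN3O2.
DoU = (2C + 2 + N − H − X)/2 = (2·6 + 2 + 3 − 9 − 2)/2 = 6/2 = 3.
(Structurally: 0 ring(s) + 3 π bond(s) = 3.)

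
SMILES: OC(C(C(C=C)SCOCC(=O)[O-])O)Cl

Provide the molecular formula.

C8H12ClO5S-

Heavy atoms from the SMILES: 8 C, 1 Cl, 5 O, 1 S.
Implicit hydrogens by atom environment:
  4 × C: 1 H each → 4
  3 × C: 2 H each → 6
  2 × O: 1 H each → 2
  2 × O: no H
  1 × C: no H
  1 × Cl: no H
  1 × O (charge -1): no H
  1 × S: no H
  Total hydrogens = 12.
Net charge -1.
Molecular formula: C8H12ClO5S-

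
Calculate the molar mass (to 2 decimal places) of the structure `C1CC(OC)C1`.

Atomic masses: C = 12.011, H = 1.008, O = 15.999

Molecular formula: C5H10O.
M = 5×12.011 + 10×1.008 + 1×15.999 = 86.13 g/mol.

86.13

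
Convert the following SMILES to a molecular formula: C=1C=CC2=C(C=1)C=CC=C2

Heavy atoms from the SMILES: 10 C.
Implicit hydrogens by atom environment:
  8 × C (aromatic): 1 H each → 8
  2 × C (aromatic): no H
  Total hydrogens = 8.
Molecular formula: C10H8

C10H8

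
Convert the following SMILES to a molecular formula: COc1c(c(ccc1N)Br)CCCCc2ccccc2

Heavy atoms from the SMILES: 1 Br, 17 C, 1 N, 1 O.
Implicit hydrogens by atom environment:
  7 × C (aromatic): 1 H each → 7
  5 × C (aromatic): no H
  4 × C: 2 H each → 8
  1 × Br: no H
  1 × C: 3 H
  1 × N: 2 H
  1 × O: no H
  Total hydrogens = 20.
Molecular formula: C17H20BrNO

C17H20BrNO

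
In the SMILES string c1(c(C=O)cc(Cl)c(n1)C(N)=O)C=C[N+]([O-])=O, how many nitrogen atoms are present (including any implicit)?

The symbol for nitrogen appears 3 times in the SMILES.

3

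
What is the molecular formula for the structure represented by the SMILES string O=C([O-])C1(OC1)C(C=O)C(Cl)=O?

C6H4ClO5-

Heavy atoms from the SMILES: 6 C, 1 Cl, 5 O.
Implicit hydrogens by atom environment:
  4 × O: no H
  3 × C: no H
  2 × C: 1 H each → 2
  1 × C: 2 H
  1 × Cl: no H
  1 × O (charge -1): no H
  Total hydrogens = 4.
Net charge -1.
Molecular formula: C6H4ClO5-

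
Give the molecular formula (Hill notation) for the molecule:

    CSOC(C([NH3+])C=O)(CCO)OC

Heavy atoms from the SMILES: 7 C, 1 N, 4 O, 1 S.
Implicit hydrogens by atom environment:
  3 × O: no H
  2 × C: 3 H each → 6
  2 × C: 2 H each → 4
  2 × C: 1 H each → 2
  1 × C: no H
  1 × N (charge +1): 3 H
  1 × O: 1 H
  1 × S: no H
  Total hydrogens = 16.
Net charge +1.
Molecular formula: C7H16NO4S+

C7H16NO4S+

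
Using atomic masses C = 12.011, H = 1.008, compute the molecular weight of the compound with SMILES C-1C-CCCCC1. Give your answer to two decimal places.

98.19

Molecular formula: C7H14.
M = 7×12.011 + 14×1.008 = 98.19 g/mol.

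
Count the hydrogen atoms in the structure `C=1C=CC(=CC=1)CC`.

10

Hydrogens are implicit in SMILES; fill each atom to its normal valence:
  5 × C (aromatic): 1 H each → 5
  1 × C: 3 H
  1 × C: 2 H
  1 × C (aromatic): no H
  Total hydrogens = 10.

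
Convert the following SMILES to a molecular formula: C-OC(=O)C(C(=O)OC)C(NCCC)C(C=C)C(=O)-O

C13H21NO6

Heavy atoms from the SMILES: 13 C, 1 N, 6 O.
Implicit hydrogens by atom environment:
  5 × O: no H
  4 × C: 1 H each → 4
  3 × C: 3 H each → 9
  3 × C: 2 H each → 6
  3 × C: no H
  1 × N: 1 H
  1 × O: 1 H
  Total hydrogens = 21.
Molecular formula: C13H21NO6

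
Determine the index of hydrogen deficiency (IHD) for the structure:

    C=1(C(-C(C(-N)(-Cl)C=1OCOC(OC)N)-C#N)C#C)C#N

Molecular formula from the SMILES: C12H13ClN4O3.
DoU = (2C + 2 + N − H − X)/2 = (2·12 + 2 + 4 − 13 − 1)/2 = 16/2 = 8.
(Structurally: 1 ring(s) + 7 π bond(s) = 8.)

8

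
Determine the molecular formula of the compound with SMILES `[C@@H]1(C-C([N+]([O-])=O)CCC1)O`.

C6H11NO3

Heavy atoms from the SMILES: 6 C, 1 N, 3 O.
Implicit hydrogens by atom environment:
  4 × C: 2 H each → 8
  2 × C: 1 H each → 2
  1 × N (charge +1): no H
  1 × O: 1 H
  1 × O: no H
  1 × O (charge -1): no H
  Total hydrogens = 11.
Molecular formula: C6H11NO3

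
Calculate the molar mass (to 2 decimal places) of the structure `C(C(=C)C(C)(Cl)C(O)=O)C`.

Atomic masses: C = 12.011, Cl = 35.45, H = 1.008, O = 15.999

Molecular formula: C7H11ClO2.
M = 7×12.011 + 1×35.45 + 11×1.008 + 2×15.999 = 162.61 g/mol.

162.61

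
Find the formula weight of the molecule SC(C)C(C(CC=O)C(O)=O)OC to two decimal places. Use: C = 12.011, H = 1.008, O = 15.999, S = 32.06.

Molecular formula: C8H14O4S.
M = 8×12.011 + 14×1.008 + 4×15.999 + 1×32.06 = 206.26 g/mol.

206.26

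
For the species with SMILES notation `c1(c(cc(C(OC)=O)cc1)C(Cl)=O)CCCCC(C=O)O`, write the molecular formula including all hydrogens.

Heavy atoms from the SMILES: 15 C, 1 Cl, 5 O.
Implicit hydrogens by atom environment:
  4 × C: 2 H each → 8
  4 × O: no H
  3 × C (aromatic): 1 H each → 3
  3 × C (aromatic): no H
  2 × C: 1 H each → 2
  2 × C: no H
  1 × C: 3 H
  1 × Cl: no H
  1 × O: 1 H
  Total hydrogens = 17.
Molecular formula: C15H17ClO5

C15H17ClO5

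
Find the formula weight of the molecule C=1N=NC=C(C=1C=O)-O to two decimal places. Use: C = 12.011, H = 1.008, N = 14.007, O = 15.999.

124.10

Molecular formula: C5H4N2O2.
M = 5×12.011 + 4×1.008 + 2×14.007 + 2×15.999 = 124.10 g/mol.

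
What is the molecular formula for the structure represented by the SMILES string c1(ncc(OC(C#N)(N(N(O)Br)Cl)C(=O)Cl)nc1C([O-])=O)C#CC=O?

Heavy atoms from the SMILES: 1 Br, 11 C, 2 Cl, 5 N, 6 O.
Implicit hydrogens by atom environment:
  6 × C: no H
  4 × O: no H
  3 × C (aromatic): no H
  3 × N: no H
  2 × Cl: no H
  2 × N (aromatic): no H
  1 × Br: no H
  1 × C (aromatic): 1 H
  1 × C: 1 H
  1 × O: 1 H
  1 × O (charge -1): no H
  Total hydrogens = 3.
Net charge -1.
Molecular formula: C11H3BrCl2N5O6-

C11H3BrCl2N5O6-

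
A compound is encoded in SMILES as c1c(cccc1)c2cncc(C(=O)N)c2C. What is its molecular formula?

C13H12N2O

Heavy atoms from the SMILES: 13 C, 2 N, 1 O.
Implicit hydrogens by atom environment:
  7 × C (aromatic): 1 H each → 7
  4 × C (aromatic): no H
  1 × C: 3 H
  1 × C: no H
  1 × N: 2 H
  1 × N (aromatic): no H
  1 × O: no H
  Total hydrogens = 12.
Molecular formula: C13H12N2O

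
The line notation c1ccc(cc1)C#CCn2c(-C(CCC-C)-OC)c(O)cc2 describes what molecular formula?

Heavy atoms from the SMILES: 19 C, 1 N, 2 O.
Implicit hydrogens by atom environment:
  7 × C (aromatic): 1 H each → 7
  4 × C: 2 H each → 8
  3 × C (aromatic): no H
  2 × C: 3 H each → 6
  2 × C: no H
  1 × C: 1 H
  1 × N (aromatic): no H
  1 × O: 1 H
  1 × O: no H
  Total hydrogens = 23.
Molecular formula: C19H23NO2

C19H23NO2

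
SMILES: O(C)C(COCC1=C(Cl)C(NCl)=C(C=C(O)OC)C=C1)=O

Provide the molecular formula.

Heavy atoms from the SMILES: 13 C, 2 Cl, 1 N, 5 O.
Implicit hydrogens by atom environment:
  4 × C (aromatic): no H
  4 × O: no H
  2 × C: 3 H each → 6
  2 × C: 2 H each → 4
  2 × C (aromatic): 1 H each → 2
  2 × C: no H
  2 × Cl: no H
  1 × C: 1 H
  1 × N: 1 H
  1 × O: 1 H
  Total hydrogens = 15.
Molecular formula: C13H15Cl2NO5

C13H15Cl2NO5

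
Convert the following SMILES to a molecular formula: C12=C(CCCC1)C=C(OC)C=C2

Heavy atoms from the SMILES: 11 C, 1 O.
Implicit hydrogens by atom environment:
  4 × C: 2 H each → 8
  3 × C (aromatic): 1 H each → 3
  3 × C (aromatic): no H
  1 × C: 3 H
  1 × O: no H
  Total hydrogens = 14.
Molecular formula: C11H14O

C11H14O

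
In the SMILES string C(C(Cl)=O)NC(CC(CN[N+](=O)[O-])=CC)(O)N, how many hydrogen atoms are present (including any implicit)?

Hydrogens are implicit in SMILES; fill each atom to its normal valence:
  3 × C: 2 H each → 6
  3 × C: no H
  2 × N: 1 H each → 2
  2 × O: no H
  1 × C: 3 H
  1 × C: 1 H
  1 × Cl: no H
  1 × N: 2 H
  1 × N (charge +1): no H
  1 × O: 1 H
  1 × O (charge -1): no H
  Total hydrogens = 15.

15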